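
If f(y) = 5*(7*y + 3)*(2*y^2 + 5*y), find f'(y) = 210*y^2 + 410*y + 75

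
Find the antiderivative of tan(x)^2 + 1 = tan(x) + C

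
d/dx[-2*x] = -2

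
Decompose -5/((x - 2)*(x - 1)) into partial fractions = 5/(x - 1) - 5/(x - 2)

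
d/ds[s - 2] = 1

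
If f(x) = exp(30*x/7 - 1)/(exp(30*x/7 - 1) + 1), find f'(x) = 30*exp(30*x/7 - 1)/(7*exp(-2)*exp(60*x/7) + 14*exp(-1)*exp(30*x/7) + 7)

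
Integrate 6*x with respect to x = 3*x^2 + C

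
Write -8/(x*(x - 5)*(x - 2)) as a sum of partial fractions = 4/(3*(x - 2)) - 8/(15*(x - 5)) - 4/(5*x)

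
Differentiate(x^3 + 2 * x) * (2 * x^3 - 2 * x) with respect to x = 12*x^5 + 8*x^3 - 8*x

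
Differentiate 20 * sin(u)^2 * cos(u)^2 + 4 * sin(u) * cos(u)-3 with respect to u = 10*sin(4*u) + 4*cos(2*u)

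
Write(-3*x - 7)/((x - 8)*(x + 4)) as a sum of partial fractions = -5/(12*(x + 4)) - 31/(12*(x - 8))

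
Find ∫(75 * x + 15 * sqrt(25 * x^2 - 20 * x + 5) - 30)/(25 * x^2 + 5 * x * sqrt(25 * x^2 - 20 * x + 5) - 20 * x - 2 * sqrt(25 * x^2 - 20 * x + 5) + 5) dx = 3*log(5*x + sqrt((5*x - 2)^2 + 1) - 2) + C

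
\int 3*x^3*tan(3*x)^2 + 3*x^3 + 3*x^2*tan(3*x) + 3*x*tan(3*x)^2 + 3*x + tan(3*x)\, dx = x*(x^2 + 1)*tan(3*x) + C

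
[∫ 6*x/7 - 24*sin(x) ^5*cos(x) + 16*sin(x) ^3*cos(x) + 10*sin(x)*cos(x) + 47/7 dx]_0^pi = 3*pi^2/7 + 47*pi/7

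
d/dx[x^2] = 2*x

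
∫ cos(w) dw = sin(w) + C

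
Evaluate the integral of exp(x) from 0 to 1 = -1 + E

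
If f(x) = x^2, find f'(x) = 2*x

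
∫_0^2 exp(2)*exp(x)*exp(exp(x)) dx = -exp(3) + exp(2 + exp(2))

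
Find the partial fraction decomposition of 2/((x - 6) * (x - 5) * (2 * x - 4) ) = 1/(12*(x - 2)) - 1/(3*(x - 5)) + 1/(4*(x - 6))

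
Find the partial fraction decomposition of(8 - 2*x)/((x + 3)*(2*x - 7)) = 2/(13*(2*x - 7)) - 14/(13*(x + 3))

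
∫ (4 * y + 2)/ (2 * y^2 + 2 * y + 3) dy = log(2*y^2 + 2*y + 3) + C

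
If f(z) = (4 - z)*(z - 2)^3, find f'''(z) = 60 - 24*z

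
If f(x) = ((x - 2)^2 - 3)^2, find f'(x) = 4*x^3 - 24*x^2 + 36*x - 8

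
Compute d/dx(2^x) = 2^x*log(2)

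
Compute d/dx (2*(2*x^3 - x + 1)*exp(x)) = 4*x^3*exp(x) + 12*x^2*exp(x) - 2*x*exp(x)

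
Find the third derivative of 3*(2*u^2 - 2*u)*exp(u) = 6*u^2*exp(u) + 30*u*exp(u) + 18*exp(u)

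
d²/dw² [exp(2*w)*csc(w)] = (3 - 4*cos(w)/sin(w) + 2/sin(w)^2)*exp(2*w)/sin(w)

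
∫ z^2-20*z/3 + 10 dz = z^3/3 - 10*z^2/3 + 10*z + C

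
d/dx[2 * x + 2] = 2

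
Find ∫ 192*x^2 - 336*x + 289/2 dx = 64*x^3 - 168*x^2 + 289*x/2 + C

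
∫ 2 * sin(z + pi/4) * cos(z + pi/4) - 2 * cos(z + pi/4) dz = (sin(z + pi/4) - 1)^2 + C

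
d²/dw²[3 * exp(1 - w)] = 3*exp(1 - w)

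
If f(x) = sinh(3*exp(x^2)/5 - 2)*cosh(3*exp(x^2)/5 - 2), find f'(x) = 6*x*exp(x^2)*cosh(6*exp(x^2)/5 - 4)/5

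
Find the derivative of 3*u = 3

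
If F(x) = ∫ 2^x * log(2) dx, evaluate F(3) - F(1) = 6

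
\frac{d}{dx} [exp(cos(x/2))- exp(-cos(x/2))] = -(exp(cos(x/2)) + exp(-cos(x/2)))*sin(x/2)/2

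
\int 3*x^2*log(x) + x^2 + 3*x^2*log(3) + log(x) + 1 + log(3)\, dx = x*(x^2 + 1)*log(3*x) + C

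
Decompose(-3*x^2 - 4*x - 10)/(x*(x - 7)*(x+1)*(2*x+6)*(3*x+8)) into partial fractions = 837/(1160*(3*x + 8)) - 5/(24*(x + 3)) - 9/(160*(x + 1)) - 37/(6496*(x - 7)) + 5/(168*x)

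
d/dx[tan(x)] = cos(x)^(-2)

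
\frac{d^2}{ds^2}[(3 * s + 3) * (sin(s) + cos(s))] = -3*s*sin(s) - 3*s*cos(s) - 9*sin(s) + 3*cos(s)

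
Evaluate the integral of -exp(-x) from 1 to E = -exp(-1) + exp(-E)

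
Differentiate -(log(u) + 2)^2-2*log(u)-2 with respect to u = (-2*log(u) - 6)/u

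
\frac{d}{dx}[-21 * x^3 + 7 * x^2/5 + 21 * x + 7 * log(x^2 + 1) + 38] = (-315*x^4 + 14*x^3 - 210*x^2 + 84*x + 105)/(5*x^2 + 5)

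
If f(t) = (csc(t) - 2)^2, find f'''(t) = 4*(-1 + 2/sin(t) + 6/sin(t)^2 - 6/sin(t)^3)*cos(t)/sin(t)^2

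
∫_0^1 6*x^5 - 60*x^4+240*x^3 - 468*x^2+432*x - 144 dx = -35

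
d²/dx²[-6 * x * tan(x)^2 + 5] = -36*x*tan(x)^4 - 48*x*tan(x)^2 - 12*x - 24*tan(x)^3 - 24*tan(x)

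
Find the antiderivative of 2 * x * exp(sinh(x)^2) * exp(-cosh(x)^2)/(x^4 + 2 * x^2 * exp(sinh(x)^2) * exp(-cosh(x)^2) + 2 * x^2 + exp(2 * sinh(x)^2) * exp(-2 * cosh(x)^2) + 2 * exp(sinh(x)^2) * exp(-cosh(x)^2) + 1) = E*(x^2 + 1)/(E*(x^2 + 1) + 1) + C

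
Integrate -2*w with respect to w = -w^2 + C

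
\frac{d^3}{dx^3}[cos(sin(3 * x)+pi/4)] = 27*(3*sin(3*x)*cos(sin(3*x) + pi/4) + sin(sin(3*x) + pi/4)*cos(3*x)^2 + sin(sin(3*x) + pi/4))*cos(3*x)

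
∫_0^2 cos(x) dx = sin(2)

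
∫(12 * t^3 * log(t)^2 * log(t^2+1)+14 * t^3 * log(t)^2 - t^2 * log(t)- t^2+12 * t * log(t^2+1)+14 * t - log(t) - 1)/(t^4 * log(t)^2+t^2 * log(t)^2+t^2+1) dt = 3*log(t^2 + 1)^2 + 7*log(t^2 + 1) + acot(t*log(t)) + C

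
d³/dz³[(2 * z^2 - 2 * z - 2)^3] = 960*z^3 - 1440*z^2 + 240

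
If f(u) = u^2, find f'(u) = 2*u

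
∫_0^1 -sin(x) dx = -1 + cos(1)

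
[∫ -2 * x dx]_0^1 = -1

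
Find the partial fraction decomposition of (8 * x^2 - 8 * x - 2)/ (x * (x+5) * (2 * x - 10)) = 119/(50*(x + 5)) + 79/(50*(x - 5)) + 1/(25*x)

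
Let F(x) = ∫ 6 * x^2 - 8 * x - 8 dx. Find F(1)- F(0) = -10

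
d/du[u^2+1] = 2*u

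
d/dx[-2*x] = -2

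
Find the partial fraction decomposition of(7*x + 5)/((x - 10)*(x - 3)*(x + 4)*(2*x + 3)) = -44/(1035*(2*x + 3)) + 23/(490*(x + 4)) - 26/(441*(x - 3)) + 75/(2254*(x - 10))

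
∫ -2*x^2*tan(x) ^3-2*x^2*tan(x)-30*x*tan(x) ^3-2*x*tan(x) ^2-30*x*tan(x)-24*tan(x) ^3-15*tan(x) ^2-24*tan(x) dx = (-x^2 - 15*x - 12)*tan(x)^2 + C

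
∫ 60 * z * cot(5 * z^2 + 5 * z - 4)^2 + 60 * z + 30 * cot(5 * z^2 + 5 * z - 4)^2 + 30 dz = -6*cot(5*z^2 + 5*z - 4) + C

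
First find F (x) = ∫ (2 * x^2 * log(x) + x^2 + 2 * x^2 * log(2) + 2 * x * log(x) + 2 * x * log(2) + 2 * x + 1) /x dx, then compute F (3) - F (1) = -4*log(2) + 16*log(6)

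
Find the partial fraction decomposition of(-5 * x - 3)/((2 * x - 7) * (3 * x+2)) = -1/(25*(3*x + 2)) - 41/(25*(2*x - 7))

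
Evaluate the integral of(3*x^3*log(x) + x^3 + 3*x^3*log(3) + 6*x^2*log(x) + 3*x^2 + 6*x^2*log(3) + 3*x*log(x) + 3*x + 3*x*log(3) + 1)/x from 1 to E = -8*log(3) + (1 + E)^3*log(3*E)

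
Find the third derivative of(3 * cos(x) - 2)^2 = 12*(6*cos(x) - 1)*sin(x)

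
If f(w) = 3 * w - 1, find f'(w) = 3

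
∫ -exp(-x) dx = exp(-x) + C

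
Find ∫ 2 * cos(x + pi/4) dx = 2*sin(x + pi/4) + C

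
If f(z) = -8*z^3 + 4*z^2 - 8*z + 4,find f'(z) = -24*z^2 + 8*z - 8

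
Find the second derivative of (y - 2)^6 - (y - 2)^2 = 30*y^4 - 240*y^3 + 720*y^2 - 960*y + 478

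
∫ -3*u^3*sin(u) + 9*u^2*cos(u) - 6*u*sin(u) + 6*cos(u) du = 3*u*(u^2 + 2)*cos(u) + C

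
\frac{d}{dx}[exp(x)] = exp(x)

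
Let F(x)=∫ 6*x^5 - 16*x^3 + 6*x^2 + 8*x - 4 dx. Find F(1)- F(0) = -1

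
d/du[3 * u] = 3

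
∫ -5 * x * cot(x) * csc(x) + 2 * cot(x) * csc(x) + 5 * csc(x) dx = (5*x - 2)*csc(x) + C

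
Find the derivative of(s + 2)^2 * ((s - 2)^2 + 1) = 4*s^3 - 14*s + 4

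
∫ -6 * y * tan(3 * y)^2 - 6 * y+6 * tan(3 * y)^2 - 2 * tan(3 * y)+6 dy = (2 - 2*y)*tan(3*y) + C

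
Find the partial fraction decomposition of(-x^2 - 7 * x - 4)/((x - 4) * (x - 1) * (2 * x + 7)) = 11/(45*(2*x + 7)) + 4/(9*(x - 1)) - 16/(15*(x - 4))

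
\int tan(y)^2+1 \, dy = tan(y) + C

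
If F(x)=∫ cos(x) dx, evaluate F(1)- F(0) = sin(1)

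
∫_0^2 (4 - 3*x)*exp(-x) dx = 5*exp(-2) + 1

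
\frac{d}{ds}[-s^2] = -2*s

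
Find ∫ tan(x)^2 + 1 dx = tan(x) + C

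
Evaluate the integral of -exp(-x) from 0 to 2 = -1 + exp(-2)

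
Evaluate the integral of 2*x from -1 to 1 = 0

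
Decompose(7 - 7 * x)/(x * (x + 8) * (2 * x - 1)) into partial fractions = 14/(17*(2*x - 1)) + 63/(136*(x + 8)) - 7/(8*x)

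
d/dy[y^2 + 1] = 2*y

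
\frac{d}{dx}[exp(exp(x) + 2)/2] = exp(x + exp(x) + 2)/2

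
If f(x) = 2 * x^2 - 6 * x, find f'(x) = 4*x - 6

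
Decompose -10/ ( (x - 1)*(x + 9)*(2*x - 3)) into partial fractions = -40/(21*(2*x - 3)) - 1/(21*(x + 9)) + 1/(x - 1)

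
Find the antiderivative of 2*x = x^2 + C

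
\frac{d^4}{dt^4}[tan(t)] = 24*tan(t)^5 + 40*tan(t)^3 + 16*tan(t)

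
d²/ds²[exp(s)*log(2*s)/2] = (s^2*exp(s)*log(s) + s^2*exp(s)*log(2) + 2*s*exp(s) - exp(s))/(2*s^2)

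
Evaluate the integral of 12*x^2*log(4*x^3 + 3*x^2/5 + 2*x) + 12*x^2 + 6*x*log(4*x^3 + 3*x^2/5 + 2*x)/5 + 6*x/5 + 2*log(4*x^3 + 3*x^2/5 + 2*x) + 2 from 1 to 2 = -33*log(33/5)/5 + 192*log(192/5)/5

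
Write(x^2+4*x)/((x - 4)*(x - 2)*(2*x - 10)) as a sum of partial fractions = 1/(x - 2) - 8/(x - 4) + 15/(2*(x - 5))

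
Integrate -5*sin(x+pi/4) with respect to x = 5*cos(x + pi/4) + C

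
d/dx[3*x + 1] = 3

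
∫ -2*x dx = -x^2 + C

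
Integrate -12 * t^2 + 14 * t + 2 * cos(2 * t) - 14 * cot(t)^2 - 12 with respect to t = -4*t^3 + 7*t^2 + 2*t + sin(2*t) + 14*cot(t) + C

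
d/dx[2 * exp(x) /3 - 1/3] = 2*exp(x)/3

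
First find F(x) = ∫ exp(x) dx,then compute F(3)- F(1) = -E + exp(3)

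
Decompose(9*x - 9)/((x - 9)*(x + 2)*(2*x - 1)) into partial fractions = 18/(85*(2*x - 1)) - 27/(55*(x + 2)) + 72/(187*(x - 9))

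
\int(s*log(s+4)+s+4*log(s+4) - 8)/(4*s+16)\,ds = (s - 8)*log(s + 4)/4 + C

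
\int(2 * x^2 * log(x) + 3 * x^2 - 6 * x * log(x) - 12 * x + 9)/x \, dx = (x - 3)^2*(log(x) + 1) + C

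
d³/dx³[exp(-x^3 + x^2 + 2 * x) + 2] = -27*x^6*exp(-x^3 + x^2 + 2*x) + 54*x^5*exp(-x^3 + x^2 + 2*x) + 18*x^4*exp(-x^3 + x^2 + 2*x) - 10*x^3*exp(-x^3 + x^2 + 2*x) - 66*x^2*exp(-x^3 + x^2 + 2*x) + 14*exp(-x^3 + x^2 + 2*x)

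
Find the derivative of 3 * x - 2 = 3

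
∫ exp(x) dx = exp(x) + C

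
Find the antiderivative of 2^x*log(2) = 2^x + C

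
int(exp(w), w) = exp(w) + C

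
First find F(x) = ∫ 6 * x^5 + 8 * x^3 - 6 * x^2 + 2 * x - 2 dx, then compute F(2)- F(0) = 80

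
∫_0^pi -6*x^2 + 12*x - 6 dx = -2*(-1 + pi)^3 - 2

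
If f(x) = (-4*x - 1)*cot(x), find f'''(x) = 24*x*cot(x)^4 + 32*x*cot(x)^2 + 8*x + 6*cot(x)^4 - 24*cot(x)^3 + 8*cot(x)^2 - 24*cot(x) + 2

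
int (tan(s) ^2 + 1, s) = tan(s) + C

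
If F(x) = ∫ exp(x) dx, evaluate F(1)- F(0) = -1 + E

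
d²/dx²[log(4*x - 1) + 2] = -16/(16*x^2 - 8*x + 1)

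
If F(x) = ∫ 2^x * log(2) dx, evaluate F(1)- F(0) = 1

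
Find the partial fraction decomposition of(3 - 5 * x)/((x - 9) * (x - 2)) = 1/(x - 2) - 6/(x - 9)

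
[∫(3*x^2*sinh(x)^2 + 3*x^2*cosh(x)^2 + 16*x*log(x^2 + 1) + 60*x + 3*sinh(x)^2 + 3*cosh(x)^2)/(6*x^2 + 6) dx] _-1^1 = sinh(2)/2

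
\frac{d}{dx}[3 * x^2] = 6*x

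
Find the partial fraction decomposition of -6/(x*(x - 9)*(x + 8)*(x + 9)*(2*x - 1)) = 96/(5491*(2*x - 1)) - 1/(513*(x + 9)) + 3/(1156*(x + 8)) - 1/(7803*(x - 9)) - 1/(108*x)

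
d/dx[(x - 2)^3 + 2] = 3*x^2 - 12*x + 12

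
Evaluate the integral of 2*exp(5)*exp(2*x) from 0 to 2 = -exp(5) + exp(9)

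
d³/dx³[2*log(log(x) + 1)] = (4*log(x)^2 + 14*log(x) + 14)/(x^3*log(x)^3 + 3*x^3*log(x)^2 + 3*x^3*log(x) + x^3)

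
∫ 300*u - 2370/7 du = 150*u^2 - 2370*u/7 + C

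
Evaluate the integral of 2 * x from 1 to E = -1 + exp(2)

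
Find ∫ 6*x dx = 3*x^2 + C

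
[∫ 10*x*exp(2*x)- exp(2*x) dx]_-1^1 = 8*exp(-2) + 2*exp(2)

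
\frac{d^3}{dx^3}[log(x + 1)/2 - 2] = 1/(x^3 + 3*x^2 + 3*x + 1)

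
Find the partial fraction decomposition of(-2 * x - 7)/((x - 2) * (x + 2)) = 3/(4*(x + 2)) - 11/(4*(x - 2))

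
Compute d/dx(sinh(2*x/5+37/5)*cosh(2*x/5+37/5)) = 2*cosh(4*x/5 + 74/5)/5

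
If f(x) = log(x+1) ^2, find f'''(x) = (4*log(x + 1) - 6)/(x^3 + 3*x^2 + 3*x + 1)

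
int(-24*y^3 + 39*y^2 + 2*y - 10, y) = -6*y^4 + 13*y^3 + y^2 - 10*y + C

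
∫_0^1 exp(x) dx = -1 + E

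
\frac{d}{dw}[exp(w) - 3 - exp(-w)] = (exp(2*w) + 1)*exp(-w)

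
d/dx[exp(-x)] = -exp(-x)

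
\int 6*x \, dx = 3*x^2 + C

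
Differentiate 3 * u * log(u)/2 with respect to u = 3*log(u)/2 + 3/2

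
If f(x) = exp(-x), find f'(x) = -exp(-x)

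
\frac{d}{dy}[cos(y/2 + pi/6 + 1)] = -sin(y/2 + pi/6 + 1)/2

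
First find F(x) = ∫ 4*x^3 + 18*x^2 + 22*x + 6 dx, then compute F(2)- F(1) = 96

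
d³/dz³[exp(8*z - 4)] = 512*exp(8*z - 4)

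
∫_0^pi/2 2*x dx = pi^2/4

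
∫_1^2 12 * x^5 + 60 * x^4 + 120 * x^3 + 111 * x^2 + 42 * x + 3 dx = 1273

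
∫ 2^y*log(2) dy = 2^y + C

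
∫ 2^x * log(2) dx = 2^x + C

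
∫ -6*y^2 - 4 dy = -2*y^3 - 4*y + C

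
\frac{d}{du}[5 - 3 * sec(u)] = -3*tan(u)*sec(u)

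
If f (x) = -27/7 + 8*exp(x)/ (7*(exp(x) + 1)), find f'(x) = 8*exp(x)/(7*exp(2*x) + 14*exp(x) + 7)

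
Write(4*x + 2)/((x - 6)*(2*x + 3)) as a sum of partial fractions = 8/(15*(2*x + 3)) + 26/(15*(x - 6))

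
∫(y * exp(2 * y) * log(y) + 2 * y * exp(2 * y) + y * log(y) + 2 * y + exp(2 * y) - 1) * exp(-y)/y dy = 2*(log(y) + 2)*sinh(y) + C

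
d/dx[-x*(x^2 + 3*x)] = -3*x^2 - 6*x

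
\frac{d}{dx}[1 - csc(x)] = cot(x)*csc(x)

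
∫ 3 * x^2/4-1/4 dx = x^3/4 - x/4 + C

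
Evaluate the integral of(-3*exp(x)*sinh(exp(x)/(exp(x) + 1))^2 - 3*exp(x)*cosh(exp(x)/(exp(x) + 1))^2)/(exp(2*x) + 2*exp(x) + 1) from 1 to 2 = -3*sinh(2*exp(2)/(1 + exp(2)))/2 + 3*sinh(2*E/(1 + E))/2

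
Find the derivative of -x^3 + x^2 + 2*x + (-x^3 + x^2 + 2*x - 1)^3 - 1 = -9*x^8 + 24*x^7 + 21*x^6 - 84*x^5 + 84*x^3 - 24*x^2 - 16*x + 8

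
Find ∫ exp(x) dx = exp(x) + C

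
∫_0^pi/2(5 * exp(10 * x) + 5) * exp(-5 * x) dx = -exp(-5*pi/2) + exp(5*pi/2)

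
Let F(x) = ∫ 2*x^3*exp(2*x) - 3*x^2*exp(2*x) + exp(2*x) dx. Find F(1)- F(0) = 1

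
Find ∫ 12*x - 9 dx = 6*x^2 - 9*x + C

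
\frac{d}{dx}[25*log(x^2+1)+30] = 50*x/(x^2 + 1)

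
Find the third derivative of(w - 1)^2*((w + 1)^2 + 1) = 24*w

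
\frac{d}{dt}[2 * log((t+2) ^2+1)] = (4*t + 8)/(t^2 + 4*t + 5)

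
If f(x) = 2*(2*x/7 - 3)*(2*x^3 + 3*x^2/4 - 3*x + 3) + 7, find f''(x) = 96*x^2/7 - 486*x/7 - 87/7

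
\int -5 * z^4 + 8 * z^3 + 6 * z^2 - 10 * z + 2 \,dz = -z^5 + 2*z^4 + 2*z^3 - 5*z^2 + 2*z + C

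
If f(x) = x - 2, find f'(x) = 1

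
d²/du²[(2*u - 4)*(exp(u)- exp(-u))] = (2*u*exp(2*u) - 2*u + 8)*exp(-u)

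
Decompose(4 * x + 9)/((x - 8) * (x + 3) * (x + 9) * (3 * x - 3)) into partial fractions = 3/(340*(x + 9)) - 1/(264*(x + 3)) - 13/(840*(x - 1)) + 41/(3927*(x - 8))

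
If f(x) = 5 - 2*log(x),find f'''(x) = -4/x^3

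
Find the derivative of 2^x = 2^x*log(2)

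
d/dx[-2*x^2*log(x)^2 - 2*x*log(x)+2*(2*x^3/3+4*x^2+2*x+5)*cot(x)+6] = -4*x^3/(3*sin(x)^2) + 4*x^2/tan(x) - 8*x^2/sin(x)^2 - 4*x*log(x)^2 - 4*x*log(x) + 16*x/tan(x) - 4*x/sin(x)^2 - 2*log(x) - 2 + 4/tan(x) - 10/sin(x)^2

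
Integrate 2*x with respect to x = x^2 + C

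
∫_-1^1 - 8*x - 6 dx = -12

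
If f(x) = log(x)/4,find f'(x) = 1/(4*x)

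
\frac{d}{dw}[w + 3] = 1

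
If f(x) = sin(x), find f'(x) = cos(x)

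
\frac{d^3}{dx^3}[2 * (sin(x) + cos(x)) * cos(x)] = -8*sqrt(2)*cos(2*x + pi/4)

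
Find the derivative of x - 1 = 1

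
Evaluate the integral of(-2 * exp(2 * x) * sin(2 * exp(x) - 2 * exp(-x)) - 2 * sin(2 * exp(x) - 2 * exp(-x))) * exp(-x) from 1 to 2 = cos(-2*exp(2) + 2*exp(-2)) - cos(-2*exp(-1) + 2*E)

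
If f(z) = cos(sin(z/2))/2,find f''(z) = sin(z/2)*sin(sin(z/2))/8 - cos(z/2)^2*cos(sin(z/2))/8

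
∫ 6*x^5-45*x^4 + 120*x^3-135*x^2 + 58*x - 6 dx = x^6 - 9*x^5 + 30*x^4 - 45*x^3 + 29*x^2 - 6*x + C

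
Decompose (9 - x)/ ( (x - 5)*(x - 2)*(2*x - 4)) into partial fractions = -2/(9*(x - 2)) - 7/(6*(x - 2)^2) + 2/(9*(x - 5))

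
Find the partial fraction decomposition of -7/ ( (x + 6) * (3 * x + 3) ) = 7/(15*(x + 6)) - 7/(15*(x + 1))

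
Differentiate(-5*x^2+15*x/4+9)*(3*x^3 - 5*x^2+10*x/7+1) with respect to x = -75*x^4 + 145*x^3 + 93*x^2/28 - 625*x/7 + 465/28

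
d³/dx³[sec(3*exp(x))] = 3*(-9*exp(2*x)*sin(3*exp(x))/cos(3*exp(x)) + 54*exp(2*x)*sin(3*exp(x))/cos(3*exp(x))^3 - 9*exp(x) + 18*exp(x)/cos(3*exp(x))^2 + sin(3*exp(x))/cos(3*exp(x)))*exp(x)/cos(3*exp(x))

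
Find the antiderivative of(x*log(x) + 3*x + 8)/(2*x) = (x + 8)*(log(x) + 2)/2 + C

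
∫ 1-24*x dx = -12*x^2 + x + C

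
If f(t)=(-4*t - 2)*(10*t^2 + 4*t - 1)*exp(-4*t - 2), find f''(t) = (-640*t^3 + 384*t^2 + 272*t - 8)*exp(-4*t - 2)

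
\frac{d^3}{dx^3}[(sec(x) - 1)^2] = 2*(1 - 4/cos(x) - 6/cos(x)^2 + 12/cos(x)^3)*sin(x)/cos(x)^2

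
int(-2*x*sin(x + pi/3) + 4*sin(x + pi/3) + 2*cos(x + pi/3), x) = (2*x - 4)*cos(x + pi/3) + C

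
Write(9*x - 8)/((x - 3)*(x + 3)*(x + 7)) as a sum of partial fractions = -71/(40*(x + 7)) + 35/(24*(x + 3)) + 19/(60*(x - 3))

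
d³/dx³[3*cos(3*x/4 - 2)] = 81*sin(3*x/4 - 2)/64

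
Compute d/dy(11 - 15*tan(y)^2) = -30*sin(y)/cos(y)^3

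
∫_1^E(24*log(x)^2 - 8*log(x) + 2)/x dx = 6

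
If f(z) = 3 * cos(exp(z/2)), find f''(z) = -3*exp(z/2)*sin(exp(z/2))/4 - 3*exp(z)*cos(exp(z/2))/4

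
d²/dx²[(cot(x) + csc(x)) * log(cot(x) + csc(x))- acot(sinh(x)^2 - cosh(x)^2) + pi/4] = (log(1/tan(x) + 1/sin(x))*cos(x)^3 + 3*log(1/tan(x) + 1/sin(x))*cos(x)^2 + 3*log(1/tan(x) + 1/sin(x))*cos(x) + log(1/tan(x) + 1/sin(x)) + cos(x)^3 + 4*cos(x)^2 + 5*cos(x) + 2)/((cos(x) + 1)*sin(x)^3)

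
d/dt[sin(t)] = cos(t)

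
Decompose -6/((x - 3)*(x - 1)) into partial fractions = 3/(x - 1) - 3/(x - 3)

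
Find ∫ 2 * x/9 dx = x^2/9 + C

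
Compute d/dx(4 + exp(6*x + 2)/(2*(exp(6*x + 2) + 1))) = 3*exp(6*x + 2)/(exp(4)*exp(12*x) + 2*exp(2)*exp(6*x) + 1)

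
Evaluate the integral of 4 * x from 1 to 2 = 6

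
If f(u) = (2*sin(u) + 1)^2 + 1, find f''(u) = -4*sin(u) + 8*cos(2*u)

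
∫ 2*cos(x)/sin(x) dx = 2*log(3*sin(x)) + C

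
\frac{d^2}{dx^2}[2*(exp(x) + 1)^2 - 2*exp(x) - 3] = 8*exp(2*x) + 2*exp(x)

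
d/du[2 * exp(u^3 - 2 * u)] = 6*u^2*exp(u^3 - 2*u) - 4*exp(u^3 - 2*u)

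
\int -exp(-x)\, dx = exp(-x) + C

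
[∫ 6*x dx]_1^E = -3 + 3*exp(2)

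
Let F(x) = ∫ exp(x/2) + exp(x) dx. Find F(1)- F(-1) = -(exp(-1/2) + 1)^2 + (1 + exp(1/2))^2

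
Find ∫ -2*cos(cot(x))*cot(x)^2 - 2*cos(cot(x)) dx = 2*sin(cot(x)) + C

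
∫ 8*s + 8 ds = 4*s^2 + 8*s + C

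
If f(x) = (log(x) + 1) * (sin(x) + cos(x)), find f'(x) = sqrt(2)*(x*log(x)*cos(x + pi/4) + x*cos(x + pi/4) + sin(x + pi/4))/x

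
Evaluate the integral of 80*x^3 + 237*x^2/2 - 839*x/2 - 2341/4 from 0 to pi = (-3*pi - 2 + pi^2)*(-pi/2 + 15/4 + 5*(-2*pi - 5)^2) + 515/2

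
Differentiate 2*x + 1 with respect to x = 2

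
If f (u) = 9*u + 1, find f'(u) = 9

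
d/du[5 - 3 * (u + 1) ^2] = -6*u - 6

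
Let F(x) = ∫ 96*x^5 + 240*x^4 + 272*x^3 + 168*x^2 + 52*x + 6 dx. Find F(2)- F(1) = 3992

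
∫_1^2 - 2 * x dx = -3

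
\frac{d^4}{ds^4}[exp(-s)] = exp(-s)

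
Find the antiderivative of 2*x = x^2 + C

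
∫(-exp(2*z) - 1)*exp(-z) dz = -2*sinh(z) + C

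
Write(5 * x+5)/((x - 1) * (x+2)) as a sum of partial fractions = 5/(3*(x + 2)) + 10/(3*(x - 1))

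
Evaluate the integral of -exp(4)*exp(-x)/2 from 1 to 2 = -exp(3)/2 + exp(2)/2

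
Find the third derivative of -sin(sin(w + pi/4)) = -3*sin(w + pi/4)*sin(sin(w + pi/4))*cos(w + pi/4) + cos(w + pi/4)^3*cos(sin(w + pi/4)) + cos(w + pi/4)*cos(sin(w + pi/4))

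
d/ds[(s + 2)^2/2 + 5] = s + 2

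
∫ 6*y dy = 3*y^2 + C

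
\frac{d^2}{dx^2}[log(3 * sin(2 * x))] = -4/sin(2*x)^2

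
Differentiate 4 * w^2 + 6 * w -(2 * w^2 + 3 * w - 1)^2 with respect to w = -16*w^3 - 36*w^2 - 2*w + 12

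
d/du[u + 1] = 1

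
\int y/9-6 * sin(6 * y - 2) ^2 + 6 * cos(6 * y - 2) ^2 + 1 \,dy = y^2/18 + y + sin(12*y - 4)/2 + C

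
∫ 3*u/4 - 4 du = 3*u^2/8 - 4*u + C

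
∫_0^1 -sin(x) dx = -1 + cos(1)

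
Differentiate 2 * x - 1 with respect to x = 2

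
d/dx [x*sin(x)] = x*cos(x) + sin(x)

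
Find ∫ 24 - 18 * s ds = -9*s^2 + 24*s + C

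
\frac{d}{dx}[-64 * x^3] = -192*x^2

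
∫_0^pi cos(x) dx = 0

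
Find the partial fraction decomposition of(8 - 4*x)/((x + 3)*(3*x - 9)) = -10/(9*(x + 3)) - 2/(9*(x - 3))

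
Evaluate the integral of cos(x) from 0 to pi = 0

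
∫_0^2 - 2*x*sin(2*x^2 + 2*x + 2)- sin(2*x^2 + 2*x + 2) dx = cos(14)/2 - cos(2)/2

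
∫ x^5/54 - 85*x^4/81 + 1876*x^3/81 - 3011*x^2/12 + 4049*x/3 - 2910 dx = x^6/324 - 17*x^5/81 + 469*x^4/81 - 3011*x^3/36 + 4049*x^2/6 - 2910*x + C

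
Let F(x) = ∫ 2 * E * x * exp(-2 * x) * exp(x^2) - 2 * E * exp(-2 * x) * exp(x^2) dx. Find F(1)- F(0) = 1 - E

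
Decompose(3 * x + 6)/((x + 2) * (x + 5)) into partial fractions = 3/(x + 5)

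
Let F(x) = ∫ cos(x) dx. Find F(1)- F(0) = sin(1)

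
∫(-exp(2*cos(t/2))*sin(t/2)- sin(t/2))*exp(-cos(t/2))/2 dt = 2*sinh(cos(t/2)) + C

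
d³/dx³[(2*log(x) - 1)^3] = (48*log(x)^2 - 192*log(x) + 132)/x^3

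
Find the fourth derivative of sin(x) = sin(x)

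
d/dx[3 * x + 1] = 3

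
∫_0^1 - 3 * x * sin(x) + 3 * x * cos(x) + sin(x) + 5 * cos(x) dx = -2 + 5*cos(1) + 5*sin(1)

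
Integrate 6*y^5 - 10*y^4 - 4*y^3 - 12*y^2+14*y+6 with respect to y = y^6 - 2*y^5 - y^4 - 4*y^3 + 7*y^2 + 6*y + C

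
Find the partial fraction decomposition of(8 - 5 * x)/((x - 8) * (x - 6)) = 11/(x - 6) - 16/(x - 8)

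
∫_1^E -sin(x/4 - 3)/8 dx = cos(3 - E/4)/2 - cos(11/4)/2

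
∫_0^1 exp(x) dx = -1 + E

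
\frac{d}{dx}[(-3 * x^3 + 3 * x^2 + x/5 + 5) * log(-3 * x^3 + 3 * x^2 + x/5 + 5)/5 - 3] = -9*x^2*log(-3*x^3 + 3*x^2 + x/5 + 5)/5 - 9*x^2/5 + 6*x*log(-3*x^3 + 3*x^2 + x/5 + 5)/5 + 6*x/5 + log(-3*x^3 + 3*x^2 + x/5 + 5)/25 + 1/25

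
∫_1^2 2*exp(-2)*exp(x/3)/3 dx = -2*exp(-5/3) + 2*exp(-4/3)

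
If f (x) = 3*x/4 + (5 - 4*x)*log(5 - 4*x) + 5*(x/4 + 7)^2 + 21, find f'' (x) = (20*x - 153)/(32*x - 40)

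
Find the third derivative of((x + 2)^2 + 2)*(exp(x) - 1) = x^2*exp(x) + 10*x*exp(x) + 24*exp(x)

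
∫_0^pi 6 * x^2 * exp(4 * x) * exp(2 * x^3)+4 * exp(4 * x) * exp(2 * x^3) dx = -1 + exp(4*pi + 2*pi^3)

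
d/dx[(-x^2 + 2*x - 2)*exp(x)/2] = -x^2*exp(x)/2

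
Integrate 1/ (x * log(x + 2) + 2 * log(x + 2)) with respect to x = log(log(x + 2)) + C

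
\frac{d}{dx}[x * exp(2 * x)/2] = x*exp(2*x) + exp(2*x)/2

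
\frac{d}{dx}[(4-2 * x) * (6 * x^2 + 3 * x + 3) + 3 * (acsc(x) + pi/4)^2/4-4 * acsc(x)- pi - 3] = (-288*x^4*sqrt(1 - 1/x^2) + 288*x^3*sqrt(1 - 1/x^2) + 48*x^2*sqrt(1 - 1/x^2) - 12*acsc(x) - 3*pi + 32)/(8*x^2*sqrt(1 - 1/x^2))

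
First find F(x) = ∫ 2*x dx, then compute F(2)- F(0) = 4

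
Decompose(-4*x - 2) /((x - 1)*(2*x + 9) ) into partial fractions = -32/(11*(2*x + 9)) - 6/(11*(x - 1))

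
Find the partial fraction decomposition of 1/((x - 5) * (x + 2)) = -1/(7*(x + 2)) + 1/(7*(x - 5))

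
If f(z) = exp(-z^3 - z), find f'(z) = (-3*z^2 - 1)*exp(-z^3 - z)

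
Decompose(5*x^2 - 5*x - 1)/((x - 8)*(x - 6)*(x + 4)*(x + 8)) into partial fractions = -359/(896*(x + 8)) + 33/(160*(x + 4)) - 149/(280*(x - 6)) + 93/(128*(x - 8))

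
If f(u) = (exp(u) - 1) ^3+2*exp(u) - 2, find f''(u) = 9*exp(3*u) - 12*exp(2*u) + 5*exp(u)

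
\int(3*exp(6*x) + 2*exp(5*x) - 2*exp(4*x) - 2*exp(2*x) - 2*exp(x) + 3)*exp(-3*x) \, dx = ((1 - exp(2*x))^2*exp(x) + (exp(2*x) - 1)^3 + exp(4*x) - exp(2*x))*exp(-3*x) + C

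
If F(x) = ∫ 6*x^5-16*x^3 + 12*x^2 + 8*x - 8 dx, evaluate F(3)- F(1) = 528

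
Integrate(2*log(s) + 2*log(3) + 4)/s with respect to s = (log(3*s) + 2)^2 + C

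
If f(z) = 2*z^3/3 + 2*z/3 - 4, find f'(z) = 2*z^2 + 2/3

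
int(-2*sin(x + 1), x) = 2*cos(x + 1) + C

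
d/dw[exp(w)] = exp(w)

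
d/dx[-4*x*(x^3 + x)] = -16*x^3 - 8*x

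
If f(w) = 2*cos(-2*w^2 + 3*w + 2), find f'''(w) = -128*w^3*sin(-2*w^2 + 3*w + 2) + 288*w^2*sin(-2*w^2 + 3*w + 2) - 216*w*sin(-2*w^2 + 3*w + 2) - 96*w*cos(-2*w^2 + 3*w + 2) + 54*sin(-2*w^2 + 3*w + 2) + 72*cos(-2*w^2 + 3*w + 2)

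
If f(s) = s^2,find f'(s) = 2*s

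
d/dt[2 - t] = -1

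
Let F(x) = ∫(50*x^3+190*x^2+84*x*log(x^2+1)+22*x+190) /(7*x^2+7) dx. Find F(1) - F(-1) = 380/7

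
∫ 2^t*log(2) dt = 2^t + C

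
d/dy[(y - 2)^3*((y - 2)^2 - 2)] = 5*y^4 - 40*y^3 + 114*y^2 - 136*y + 56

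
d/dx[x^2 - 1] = 2*x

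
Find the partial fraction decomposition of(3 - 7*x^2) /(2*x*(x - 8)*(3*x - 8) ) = 421/(256*(3*x - 8)) - 445/(256*(x - 8)) + 3/(128*x)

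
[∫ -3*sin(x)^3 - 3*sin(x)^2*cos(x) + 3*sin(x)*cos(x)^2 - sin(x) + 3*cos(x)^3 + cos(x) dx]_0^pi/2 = 0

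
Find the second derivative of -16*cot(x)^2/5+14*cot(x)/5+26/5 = -96*cot(x)^4/5 + 28*cot(x)^3/5 - 128*cot(x)^2/5 + 28*cot(x)/5 - 32/5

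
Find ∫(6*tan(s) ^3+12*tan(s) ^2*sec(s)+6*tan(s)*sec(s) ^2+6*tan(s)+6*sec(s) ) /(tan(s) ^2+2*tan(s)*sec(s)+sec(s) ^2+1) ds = 3*log((tan(s) + sec(s))^2 + 1) + C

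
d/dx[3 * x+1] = 3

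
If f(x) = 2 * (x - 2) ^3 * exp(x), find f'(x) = 2*x^3*exp(x) - 6*x^2*exp(x) + 8*exp(x)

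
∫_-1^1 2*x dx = 0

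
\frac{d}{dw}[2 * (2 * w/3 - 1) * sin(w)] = 4*w*cos(w)/3 + 4*sin(w)/3 - 2*cos(w)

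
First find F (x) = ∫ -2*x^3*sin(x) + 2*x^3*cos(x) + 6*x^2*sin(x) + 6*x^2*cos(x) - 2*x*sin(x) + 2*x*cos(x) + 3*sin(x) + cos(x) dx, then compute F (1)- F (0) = 1 + 3*cos(1) + 3*sin(1)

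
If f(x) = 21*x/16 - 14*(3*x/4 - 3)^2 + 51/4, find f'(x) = 1029/16 - 63*x/4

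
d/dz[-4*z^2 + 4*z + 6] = 4 - 8*z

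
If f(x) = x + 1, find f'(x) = 1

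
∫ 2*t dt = t^2 + C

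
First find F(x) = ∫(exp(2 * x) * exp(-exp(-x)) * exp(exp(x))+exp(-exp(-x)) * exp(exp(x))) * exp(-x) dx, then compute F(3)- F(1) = -exp(E - exp(-1)) + exp(-exp(-3) + exp(3))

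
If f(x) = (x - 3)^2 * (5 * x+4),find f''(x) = 30*x - 52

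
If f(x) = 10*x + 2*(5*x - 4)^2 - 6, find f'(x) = 100*x - 70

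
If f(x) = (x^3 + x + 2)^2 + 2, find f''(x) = 30*x^4 + 24*x^2 + 24*x + 2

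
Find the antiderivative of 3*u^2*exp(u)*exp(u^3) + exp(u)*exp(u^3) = exp(u*(u^2 + 1)) + C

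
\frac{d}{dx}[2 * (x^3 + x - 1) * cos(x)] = -2*x^3*sin(x) + 6*x^2*cos(x) - 2*x*sin(x) + 2*sin(x) + 2*cos(x)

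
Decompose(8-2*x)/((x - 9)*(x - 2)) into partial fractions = -4/(7*(x - 2)) - 10/(7*(x - 9))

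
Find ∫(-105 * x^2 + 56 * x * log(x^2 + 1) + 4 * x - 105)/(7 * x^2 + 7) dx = -15*x + 2*log(x^2 + 1)^2 + 2*log(x^2 + 1)/7 + C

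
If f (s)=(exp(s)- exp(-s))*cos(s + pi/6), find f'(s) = sqrt(2)*(exp(2*s)*cos(s + 5*pi/12) + sin(s + 5*pi/12))*exp(-s)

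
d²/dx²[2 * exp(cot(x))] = 2*(1 + tan(x)^(-2))*(tan(x) + 1)^2*exp(1/tan(x))/tan(x)^2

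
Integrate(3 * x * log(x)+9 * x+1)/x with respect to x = (3*x + 1)*(log(x) + 2) + C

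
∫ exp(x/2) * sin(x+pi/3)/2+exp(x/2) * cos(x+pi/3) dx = exp(x/2)*sin(x + pi/3) + C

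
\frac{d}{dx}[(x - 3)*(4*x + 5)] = 8*x - 7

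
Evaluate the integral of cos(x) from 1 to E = -sin(1) + sin(E)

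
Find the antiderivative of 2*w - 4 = w^2 - 4*w + C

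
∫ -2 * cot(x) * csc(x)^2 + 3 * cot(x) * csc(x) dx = (csc(x) - 3)*csc(x) + C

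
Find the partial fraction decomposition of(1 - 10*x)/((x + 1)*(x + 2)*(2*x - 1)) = -16/(15*(2*x - 1)) + 21/(5*(x + 2)) - 11/(3*(x + 1))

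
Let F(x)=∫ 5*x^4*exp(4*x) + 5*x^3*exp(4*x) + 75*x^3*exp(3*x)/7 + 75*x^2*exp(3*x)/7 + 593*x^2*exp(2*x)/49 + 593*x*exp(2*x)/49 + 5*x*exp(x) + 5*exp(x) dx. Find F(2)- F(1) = -5*(5*E/7 + exp(2)/2)^2 - 5*E + 13*exp(2)/2 + 14*exp(4) + 5*(10*exp(2)/7 + 2*exp(4))^2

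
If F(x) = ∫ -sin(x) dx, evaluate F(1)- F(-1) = 0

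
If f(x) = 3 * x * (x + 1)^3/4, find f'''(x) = 18*x + 27/2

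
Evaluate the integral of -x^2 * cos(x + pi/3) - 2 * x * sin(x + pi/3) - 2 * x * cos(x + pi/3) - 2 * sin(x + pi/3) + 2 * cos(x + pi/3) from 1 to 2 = -6*sin(pi/3 + 2) + sin(1 + pi/3)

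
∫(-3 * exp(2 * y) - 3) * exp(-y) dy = -6*sinh(y) + C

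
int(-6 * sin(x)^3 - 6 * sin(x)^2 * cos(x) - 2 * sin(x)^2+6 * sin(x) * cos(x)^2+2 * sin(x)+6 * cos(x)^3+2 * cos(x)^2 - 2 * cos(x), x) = sin(2*x) + sqrt(2)*sin(x + pi/4) - sqrt(2)*cos(3*x + pi/4) + C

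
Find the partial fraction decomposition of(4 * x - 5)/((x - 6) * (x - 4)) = -11/(2*(x - 4)) + 19/(2*(x - 6))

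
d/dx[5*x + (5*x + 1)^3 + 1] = 375*x^2 + 150*x + 20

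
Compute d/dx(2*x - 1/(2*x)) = (4*x^2 + 1)/(2*x^2)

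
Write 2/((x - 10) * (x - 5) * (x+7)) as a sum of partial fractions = 1/(102*(x + 7)) - 1/(30*(x - 5)) + 2/(85*(x - 10))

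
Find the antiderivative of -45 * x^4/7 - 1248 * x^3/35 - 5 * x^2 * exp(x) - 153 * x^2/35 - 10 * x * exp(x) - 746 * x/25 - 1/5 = -5*x^2*exp(x) - (15*x^2 - x + 10)*(15*x^3 + 105*x^2 + 14*x + 105)/175 + C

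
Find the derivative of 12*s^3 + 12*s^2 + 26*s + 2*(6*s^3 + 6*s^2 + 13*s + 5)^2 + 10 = 432*s^5 + 720*s^4 + 1536*s^3 + 1332*s^2 + 940*s + 286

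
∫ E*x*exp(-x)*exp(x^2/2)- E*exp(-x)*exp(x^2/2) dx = exp((x - 1)^2/2 + 1/2) + C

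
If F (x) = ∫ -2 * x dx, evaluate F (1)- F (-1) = 0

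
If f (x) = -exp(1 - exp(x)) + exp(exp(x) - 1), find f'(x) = (exp(x) + exp(x + 2*exp(x) - 2))*exp(1 - exp(x))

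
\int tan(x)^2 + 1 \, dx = tan(x) + C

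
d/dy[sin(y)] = cos(y)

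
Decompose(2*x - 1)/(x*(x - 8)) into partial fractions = 15/(8*(x - 8)) + 1/(8*x)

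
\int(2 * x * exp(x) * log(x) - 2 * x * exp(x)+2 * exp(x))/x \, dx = 2*(log(x) - 1)*exp(x) + C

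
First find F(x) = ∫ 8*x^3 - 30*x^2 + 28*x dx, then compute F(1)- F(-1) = -20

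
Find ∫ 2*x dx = x^2 + C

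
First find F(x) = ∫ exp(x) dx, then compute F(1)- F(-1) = E - exp(-1)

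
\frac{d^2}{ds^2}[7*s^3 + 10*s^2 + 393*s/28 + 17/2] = 42*s + 20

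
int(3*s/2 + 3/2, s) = 3*s^2/4 + 3*s/2 + C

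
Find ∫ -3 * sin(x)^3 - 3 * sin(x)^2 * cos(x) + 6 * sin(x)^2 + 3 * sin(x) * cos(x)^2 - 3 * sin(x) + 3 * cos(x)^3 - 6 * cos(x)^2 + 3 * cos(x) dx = (sqrt(2)*sin(x + pi/4) - 1)^3 + C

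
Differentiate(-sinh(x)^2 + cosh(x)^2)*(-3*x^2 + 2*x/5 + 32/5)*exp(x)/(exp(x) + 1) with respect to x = -(15*x^2 + 30*x*exp(x) + 28*x - 2*exp(x) - 34)*exp(x)/(5*exp(2*x) + 10*exp(x) + 5)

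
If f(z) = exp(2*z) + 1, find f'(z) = 2*exp(2*z)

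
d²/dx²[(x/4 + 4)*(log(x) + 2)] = (x - 16)/(4*x^2)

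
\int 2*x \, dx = x^2 + C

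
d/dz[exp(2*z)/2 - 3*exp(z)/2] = exp(2*z) - 3*exp(z)/2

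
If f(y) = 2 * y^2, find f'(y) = 4*y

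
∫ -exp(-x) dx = exp(-x) + C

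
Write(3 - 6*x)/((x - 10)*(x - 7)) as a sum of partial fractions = 13/(x - 7) - 19/(x - 10)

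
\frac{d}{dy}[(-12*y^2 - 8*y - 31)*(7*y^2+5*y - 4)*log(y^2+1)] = (-336*y^5*log(y^2 + 1) - 168*y^5 - 348*y^4*log(y^2 + 1) - 232*y^4 - 754*y^3*log(y^2 + 1) - 418*y^3 - 471*y^2*log(y^2 + 1) - 246*y^2 - 418*y*log(y^2 + 1) + 248*y - 123*log(y^2 + 1))/(y^2 + 1)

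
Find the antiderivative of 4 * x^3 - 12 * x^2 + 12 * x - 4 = x^4 - 4*x^3 + 6*x^2 - 4*x + C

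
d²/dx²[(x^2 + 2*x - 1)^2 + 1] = 12*x^2 + 24*x + 4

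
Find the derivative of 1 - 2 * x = -2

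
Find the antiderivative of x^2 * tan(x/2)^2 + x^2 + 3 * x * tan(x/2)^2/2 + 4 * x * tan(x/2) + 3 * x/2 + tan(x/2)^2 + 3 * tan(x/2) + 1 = (2*x^2 + 3*x + 2)*tan(x/2) + C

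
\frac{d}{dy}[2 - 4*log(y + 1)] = -4/(y + 1)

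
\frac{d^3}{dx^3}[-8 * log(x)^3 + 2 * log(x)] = (-48*log(x)^2 + 144*log(x) - 44)/x^3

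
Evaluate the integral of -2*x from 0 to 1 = -1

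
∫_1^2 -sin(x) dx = -cos(1) + cos(2)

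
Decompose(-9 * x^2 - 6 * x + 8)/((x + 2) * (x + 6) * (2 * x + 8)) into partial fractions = -35/(2*(x + 6)) + 14/(x + 4) - 1/(x + 2)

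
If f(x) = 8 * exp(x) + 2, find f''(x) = 8*exp(x)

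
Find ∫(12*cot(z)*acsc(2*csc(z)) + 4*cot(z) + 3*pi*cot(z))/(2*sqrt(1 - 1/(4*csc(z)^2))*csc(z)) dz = 3*(4*acsc(2*csc(z)) + pi)^2/8 + 4*acsc(2*csc(z)) + C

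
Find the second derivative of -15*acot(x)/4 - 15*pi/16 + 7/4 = -15*x/(2*x^4 + 4*x^2 + 2)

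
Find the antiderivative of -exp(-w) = exp(-w) + C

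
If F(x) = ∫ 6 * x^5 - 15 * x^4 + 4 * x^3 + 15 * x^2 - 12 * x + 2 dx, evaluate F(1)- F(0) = 0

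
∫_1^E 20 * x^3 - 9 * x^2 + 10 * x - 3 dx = -4 + (-3 + 5*E)*(E + exp(3))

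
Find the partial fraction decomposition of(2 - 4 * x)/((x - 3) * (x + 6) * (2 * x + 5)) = -48/(77*(2*x + 5)) + 26/(63*(x + 6)) - 10/(99*(x - 3))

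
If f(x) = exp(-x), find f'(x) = -exp(-x)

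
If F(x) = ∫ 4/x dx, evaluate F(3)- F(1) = 4*log(3)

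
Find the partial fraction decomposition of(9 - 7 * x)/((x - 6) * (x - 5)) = 26/(x - 5) - 33/(x - 6)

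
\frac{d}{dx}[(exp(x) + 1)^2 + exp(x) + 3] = 2*exp(2*x) + 3*exp(x)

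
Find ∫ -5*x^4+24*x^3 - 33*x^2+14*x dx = -x^5 + 6*x^4 - 11*x^3 + 7*x^2 + C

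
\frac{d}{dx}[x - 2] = 1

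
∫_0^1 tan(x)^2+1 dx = tan(1)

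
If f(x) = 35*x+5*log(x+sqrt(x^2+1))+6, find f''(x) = (-10*x^3 - 10*x^2*sqrt(x^2 + 1) - 5*x)/(2*x^5 + 2*x^4*sqrt(x^2 + 1) + 4*x^3 + 3*x^2*sqrt(x^2 + 1) + 2*x + sqrt(x^2 + 1))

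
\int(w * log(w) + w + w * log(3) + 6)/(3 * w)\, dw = (w + 6)*log(3*w)/3 + C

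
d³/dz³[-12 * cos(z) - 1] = -12*sin(z)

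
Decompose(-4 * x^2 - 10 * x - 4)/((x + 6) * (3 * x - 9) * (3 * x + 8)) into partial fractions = 26/(255*(3*x + 8)) - 44/(135*(x + 6)) - 70/(459*(x - 3))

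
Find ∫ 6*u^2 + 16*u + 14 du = 2*u^3 + 8*u^2 + 14*u + C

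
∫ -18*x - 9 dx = -9*x^2 - 9*x + C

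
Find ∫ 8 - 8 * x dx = -4*x^2 + 8*x + C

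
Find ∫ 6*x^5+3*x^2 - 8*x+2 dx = x^6 + x^3 - 4*x^2 + 2*x + C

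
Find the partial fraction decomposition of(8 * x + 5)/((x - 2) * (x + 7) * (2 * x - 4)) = -17/(54*(x + 7)) + 17/(54*(x - 2)) + 7/(6*(x - 2)^2)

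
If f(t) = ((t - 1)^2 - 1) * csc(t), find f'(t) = (-t^2*cos(t)/sin(t) + 2*t + 2*t*cos(t)/sin(t) - 2)/sin(t)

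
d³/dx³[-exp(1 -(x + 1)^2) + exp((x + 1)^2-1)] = (8*x^3*exp(2*x^2 + 4*x) + 8*x^3 + 24*x^2*exp(2*x^2 + 4*x) + 24*x^2 + 36*x*exp(2*x^2 + 4*x) + 12*x + 20*exp(2*x^2 + 4*x) - 4)*exp(-x^2 - 2*x)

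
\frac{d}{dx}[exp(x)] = exp(x)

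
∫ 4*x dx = 2*x^2 + C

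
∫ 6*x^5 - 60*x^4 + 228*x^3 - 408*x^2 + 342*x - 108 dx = x^6 - 12*x^5 + 57*x^4 - 136*x^3 + 171*x^2 - 108*x + C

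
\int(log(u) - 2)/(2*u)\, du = (log(u) - 2)^2/4 + C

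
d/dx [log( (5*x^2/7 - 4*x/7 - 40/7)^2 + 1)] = (100*x^3 - 120*x^2 - 768*x + 320)/(25*x^4 - 40*x^3 - 384*x^2 + 320*x + 1649)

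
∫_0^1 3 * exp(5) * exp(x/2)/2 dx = -3*exp(5) + 3*exp(11/2)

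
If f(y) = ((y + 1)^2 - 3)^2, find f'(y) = 4*y^3 + 12*y^2 - 8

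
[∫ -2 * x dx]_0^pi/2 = -pi^2/4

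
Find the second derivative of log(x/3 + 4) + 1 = -1/(x^2 + 24*x + 144)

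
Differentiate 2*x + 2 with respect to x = 2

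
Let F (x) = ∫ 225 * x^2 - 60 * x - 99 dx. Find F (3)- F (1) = 1512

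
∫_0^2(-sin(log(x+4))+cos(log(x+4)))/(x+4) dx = sqrt(2)*(-cos(-2*log(2) + pi/4) + sin(pi/4 + log(6)))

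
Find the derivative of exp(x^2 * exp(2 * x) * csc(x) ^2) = 2*x*(x - x*cos(x)/sin(x) + 1)*exp(2*x)*exp(x^2*exp(2*x)/sin(x)^2)/sin(x)^2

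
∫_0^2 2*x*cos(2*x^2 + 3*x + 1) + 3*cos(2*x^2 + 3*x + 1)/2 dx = -sin(1)/2 + sin(15)/2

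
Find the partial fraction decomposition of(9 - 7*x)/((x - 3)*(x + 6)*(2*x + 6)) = 17/(18*(x + 6)) - 5/(6*(x + 3)) - 1/(9*(x - 3))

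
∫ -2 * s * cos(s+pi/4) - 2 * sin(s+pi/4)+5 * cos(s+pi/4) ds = (5 - 2*s)*sin(s + pi/4) + C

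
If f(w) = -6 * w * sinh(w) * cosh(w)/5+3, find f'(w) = -6*w*cosh(2*w)/5 - 3*sinh(2*w)/5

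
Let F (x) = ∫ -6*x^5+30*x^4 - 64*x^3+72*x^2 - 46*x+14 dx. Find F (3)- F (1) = -88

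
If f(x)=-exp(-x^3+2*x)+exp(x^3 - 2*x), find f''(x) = -9*x^4*exp(-x^3 + 2*x) + 9*x^4*exp(x^3 - 2*x) + 12*x^2*exp(-x^3 + 2*x) - 12*x^2*exp(x^3 - 2*x) + 6*x*exp(-x^3 + 2*x) + 6*x*exp(x^3 - 2*x) - 4*exp(-x^3 + 2*x) + 4*exp(x^3 - 2*x)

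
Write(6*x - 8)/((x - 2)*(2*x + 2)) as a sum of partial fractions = 7/(3*(x + 1)) + 2/(3*(x - 2))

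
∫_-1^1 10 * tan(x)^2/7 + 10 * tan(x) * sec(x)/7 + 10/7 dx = 20*tan(1)/7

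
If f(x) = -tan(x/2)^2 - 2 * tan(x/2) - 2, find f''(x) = -3*tan(x/2)^4/2 - tan(x/2)^3 - 2*tan(x/2)^2 - tan(x/2) - 1/2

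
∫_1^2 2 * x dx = 3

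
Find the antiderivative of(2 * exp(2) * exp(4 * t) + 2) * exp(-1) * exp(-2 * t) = 2*sinh(2*t + 1) + C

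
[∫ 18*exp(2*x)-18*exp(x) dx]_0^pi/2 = (-3 + 3*exp(pi/2))^2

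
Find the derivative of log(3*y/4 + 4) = 3/(3*y + 16)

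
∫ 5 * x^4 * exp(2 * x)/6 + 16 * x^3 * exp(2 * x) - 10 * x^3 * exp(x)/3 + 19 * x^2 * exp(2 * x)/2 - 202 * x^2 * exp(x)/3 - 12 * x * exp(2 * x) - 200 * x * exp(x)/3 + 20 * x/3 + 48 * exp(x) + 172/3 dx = (x + 18)*(5*x - 4)*(x^2*exp(2*x) - 8*x*exp(x) + 8)/12 + C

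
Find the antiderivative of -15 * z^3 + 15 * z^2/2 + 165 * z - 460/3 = -15*z^4/4 + 5*z^3/2 + 165*z^2/2 - 460*z/3 + C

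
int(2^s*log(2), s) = 2^s + C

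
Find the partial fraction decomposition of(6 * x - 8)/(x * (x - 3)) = 10/(3*(x - 3)) + 8/(3*x)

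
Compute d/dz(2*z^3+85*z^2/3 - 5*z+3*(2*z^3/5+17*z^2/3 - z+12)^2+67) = 72*z^5/25 + 68*z^4 + 5636*z^3/15 - 48*z^2/5 + 2636*z/3 - 77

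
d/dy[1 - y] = -1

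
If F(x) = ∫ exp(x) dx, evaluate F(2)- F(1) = -E + exp(2)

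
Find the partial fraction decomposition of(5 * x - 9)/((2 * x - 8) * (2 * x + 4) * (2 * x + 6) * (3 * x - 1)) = 9/(280*(3*x - 1)) + 3/(70*(x + 3)) - 19/(336*(x + 2)) + 1/(336*(x - 4))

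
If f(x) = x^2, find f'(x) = 2*x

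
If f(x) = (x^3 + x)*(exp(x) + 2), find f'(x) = x^3*exp(x) + 3*x^2*exp(x) + 6*x^2 + x*exp(x) + exp(x) + 2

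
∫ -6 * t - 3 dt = -3*t^2 - 3*t + C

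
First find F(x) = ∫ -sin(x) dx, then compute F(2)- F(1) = -cos(1) + cos(2)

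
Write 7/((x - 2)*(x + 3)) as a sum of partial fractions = -7/(5*(x + 3)) + 7/(5*(x - 2))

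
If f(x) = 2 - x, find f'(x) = -1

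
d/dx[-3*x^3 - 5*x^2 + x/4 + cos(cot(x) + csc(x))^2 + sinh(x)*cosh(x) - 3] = -9*x^2 - 10*x + sinh(x)^2 + cosh(x)^2 + 1/4 + sin(2/tan(x) + 2/sin(x))/sin(x)^2 - sin(-x + 2/tan(x) + 2/sin(x))/(cos(2*x) - 1) - sin(x + 2/tan(x) + 2/sin(x))/(cos(2*x) - 1)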